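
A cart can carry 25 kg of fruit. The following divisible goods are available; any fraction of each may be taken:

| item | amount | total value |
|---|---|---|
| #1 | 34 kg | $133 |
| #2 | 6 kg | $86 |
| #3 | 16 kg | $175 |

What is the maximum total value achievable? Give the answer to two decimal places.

272.74

Take in order of value per unit:
- #2 (86/6 per unit): all 6 → value 86, running total 86.00
- #3 (175/16 per unit): all 16 → value 175, running total 261.00
- #1 (133/34 per unit): 3 of 34 → value 3×133/34 = 11.7353, running total 272.74
Total 272.74.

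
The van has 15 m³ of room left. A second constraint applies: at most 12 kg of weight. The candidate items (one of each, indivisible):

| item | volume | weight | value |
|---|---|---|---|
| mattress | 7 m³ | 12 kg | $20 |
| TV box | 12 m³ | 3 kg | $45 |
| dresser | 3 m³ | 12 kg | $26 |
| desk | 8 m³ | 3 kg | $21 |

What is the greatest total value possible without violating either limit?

Feasible sets respecting both limits:
- TV box: volume 12, weight 3, value 45
- dresser: volume 3, weight 12, value 26
- desk: volume 8, weight 3, value 21
Best: $45.

$45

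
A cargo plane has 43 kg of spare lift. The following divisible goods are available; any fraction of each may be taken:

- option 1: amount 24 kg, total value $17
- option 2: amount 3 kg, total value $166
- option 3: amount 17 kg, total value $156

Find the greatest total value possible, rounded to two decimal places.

Take in order of value per unit:
- option 2 (166/3 per unit): all 3 → value 166, running total 166.00
- option 3 (156/17 per unit): all 17 → value 156, running total 322.00
- option 1 (17/24 per unit): 23 of 24 → value 23×17/24 = 16.2917, running total 338.29
Total 338.29.

338.29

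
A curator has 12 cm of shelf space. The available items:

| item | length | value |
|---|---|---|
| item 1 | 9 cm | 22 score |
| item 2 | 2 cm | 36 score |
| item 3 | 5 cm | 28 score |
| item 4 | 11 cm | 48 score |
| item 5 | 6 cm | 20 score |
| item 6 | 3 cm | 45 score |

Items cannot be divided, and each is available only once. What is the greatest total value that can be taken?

Check high-value combinations within 12 cm:
- item 2+item 3+item 6: length 2+5+3=10, value 36+28+45=109
- item 2+item 5+item 6: length 2+6+3=11, value 36+20+45=101
- item 2+item 6: length 2+3=5, value 36+45=81
Best: 109 score.

109 score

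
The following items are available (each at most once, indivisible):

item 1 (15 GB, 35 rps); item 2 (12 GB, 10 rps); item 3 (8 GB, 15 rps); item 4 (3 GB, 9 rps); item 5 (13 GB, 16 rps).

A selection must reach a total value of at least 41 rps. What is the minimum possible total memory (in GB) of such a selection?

18

Subsets with value ≥ 41, sorted by total memory:
- item 1+item 4: memory 18, value 44
- item 1+item 3: memory 23, value 50
- item 1+item 3+item 4: memory 26, value 59
Minimum memory: 18 GB.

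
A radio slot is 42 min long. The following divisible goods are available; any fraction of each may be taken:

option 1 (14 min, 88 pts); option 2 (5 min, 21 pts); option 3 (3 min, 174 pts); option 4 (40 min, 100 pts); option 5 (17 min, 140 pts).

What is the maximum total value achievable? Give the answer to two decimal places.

430.50

Take in order of value per unit:
- option 3 (174/3 per unit): all 3 → value 174, running total 174.00
- option 5 (140/17 per unit): all 17 → value 140, running total 314.00
- option 1 (88/14 per unit): all 14 → value 88, running total 402.00
- option 2 (21/5 per unit): all 5 → value 21, running total 423.00
- option 4 (100/40 per unit): 3 of 40 → value 3×100/40 = 7.5000, running total 430.50
Total 430.50.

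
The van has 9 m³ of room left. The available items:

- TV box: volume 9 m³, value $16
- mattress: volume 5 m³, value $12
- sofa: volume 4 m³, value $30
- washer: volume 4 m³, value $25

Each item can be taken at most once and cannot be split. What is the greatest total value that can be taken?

$55

This is a 0/1 knapsack; check combinations near the capacity.
- sofa+washer: volume 4+4=8, value 30+25=55
- mattress+sofa: volume 5+4=9, value 12+30=42
- mattress+washer: volume 5+4=9, value 12+25=37
- sofa: volume 4, value 30
- washer: volume 4, value 25
Best: $55.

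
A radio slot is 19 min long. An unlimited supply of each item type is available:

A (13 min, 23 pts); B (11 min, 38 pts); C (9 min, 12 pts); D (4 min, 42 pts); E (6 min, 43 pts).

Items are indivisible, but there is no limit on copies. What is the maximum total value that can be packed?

Best value-per-unit is D at 42/4; filling with it alone gives 4×42 = 168.
Optimal mix: 3×D + 1×E → duration 18, value 169.

169 pts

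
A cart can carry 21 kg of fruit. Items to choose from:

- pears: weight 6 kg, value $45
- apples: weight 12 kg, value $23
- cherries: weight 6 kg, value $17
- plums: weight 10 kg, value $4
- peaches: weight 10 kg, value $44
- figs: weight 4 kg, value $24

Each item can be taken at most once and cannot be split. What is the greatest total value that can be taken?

$113

This is a 0/1 knapsack; check combinations near the capacity.
- pears+peaches+figs: weight 6+10+4=20, value 45+44+24=113
- pears+peaches: weight 6+10=16, value 45+44=89
- pears+cherries+figs: weight 6+6+4=16, value 45+17+24=86
Best: $113.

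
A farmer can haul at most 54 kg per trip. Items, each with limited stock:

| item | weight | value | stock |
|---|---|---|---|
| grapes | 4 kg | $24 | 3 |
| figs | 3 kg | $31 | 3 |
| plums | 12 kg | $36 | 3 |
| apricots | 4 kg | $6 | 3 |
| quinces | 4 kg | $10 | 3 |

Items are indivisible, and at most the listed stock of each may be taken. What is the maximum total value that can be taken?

$257

Best selections within weight 54 and stock limits:
- 3×grapes + 3×figs + 2×plums + 2×quinces: weight 53, value 257
- 3×grapes + 3×figs + 2×plums + 1×apricots + 1×quinces: weight 53, value 253
Best: $257.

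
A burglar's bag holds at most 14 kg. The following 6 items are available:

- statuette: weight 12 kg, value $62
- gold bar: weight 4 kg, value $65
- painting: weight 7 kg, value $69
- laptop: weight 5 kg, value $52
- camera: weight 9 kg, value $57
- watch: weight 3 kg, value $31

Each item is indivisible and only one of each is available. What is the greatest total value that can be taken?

Check high-value combinations within 14 kg:
- gold bar+painting+watch: weight 4+7+3=14, value 65+69+31=165
- gold bar+laptop+watch: weight 4+5+3=12, value 65+52+31=148
- gold bar+painting: weight 4+7=11, value 65+69=134
Best: $165.

$165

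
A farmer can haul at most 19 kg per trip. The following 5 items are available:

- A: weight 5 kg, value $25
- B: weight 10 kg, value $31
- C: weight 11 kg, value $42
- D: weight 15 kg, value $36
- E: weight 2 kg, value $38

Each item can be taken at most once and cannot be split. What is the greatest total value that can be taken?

$105

Check high-value combinations within 19 kg:
- A+C+E: weight 5+11+2=18, value 25+42+38=105
- A+B+E: weight 5+10+2=17, value 25+31+38=94
- C+E: weight 11+2=13, value 42+38=80
Best: $105.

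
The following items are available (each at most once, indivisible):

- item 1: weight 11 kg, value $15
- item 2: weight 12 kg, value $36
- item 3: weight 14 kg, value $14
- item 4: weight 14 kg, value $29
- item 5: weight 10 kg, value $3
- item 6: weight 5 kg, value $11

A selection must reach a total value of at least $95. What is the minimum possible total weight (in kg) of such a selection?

56

Subsets with value ≥ 95, sorted by total weight:
- item 1+item 2+item 3+item 4+item 6: weight 56, value 105
- item 1+item 2+item 3+item 4+item 5: weight 61, value 97
- item 1+item 2+item 3+item 4+item 5+item 6: weight 66, value 108
Minimum weight: 56 kg.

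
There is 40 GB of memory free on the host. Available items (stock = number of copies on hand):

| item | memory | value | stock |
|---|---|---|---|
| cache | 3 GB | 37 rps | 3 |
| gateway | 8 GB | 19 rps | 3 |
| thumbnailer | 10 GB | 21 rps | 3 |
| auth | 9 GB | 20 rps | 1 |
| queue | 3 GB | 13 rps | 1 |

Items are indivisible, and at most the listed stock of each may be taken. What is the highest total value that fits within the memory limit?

Top feasible selections:
- 3×cache + 1×gateway + 2×thumbnailer + 1×queue: memory 40, value 185
- 3×cache + 1×gateway + 1×thumbnailer + 1×auth + 1×queue: memory 39, value 184
Best: 185 rps.

185 rps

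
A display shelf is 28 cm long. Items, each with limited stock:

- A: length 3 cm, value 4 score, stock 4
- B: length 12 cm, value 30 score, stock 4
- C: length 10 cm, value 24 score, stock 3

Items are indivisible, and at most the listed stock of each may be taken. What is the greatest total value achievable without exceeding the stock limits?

64 score

Top feasible selections:
- 1×A + 2×B: length 27, value 64
- 2×A + 1×B + 1×C: length 28, value 62
- 2×B: length 24, value 60
Best: 64 score.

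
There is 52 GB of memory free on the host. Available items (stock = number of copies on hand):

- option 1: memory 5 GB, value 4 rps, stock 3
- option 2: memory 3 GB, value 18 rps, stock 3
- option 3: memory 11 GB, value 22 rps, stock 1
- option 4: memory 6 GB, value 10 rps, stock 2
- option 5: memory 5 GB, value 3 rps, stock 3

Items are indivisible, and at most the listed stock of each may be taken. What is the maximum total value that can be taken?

Best selections within memory 52 and stock limits:
- 3×option 1 + 3×option 2 + 1×option 3 + 2×option 4 + 1×option 5: memory 52, value 111
- 2×option 1 + 3×option 2 + 1×option 3 + 2×option 4 + 2×option 5: memory 52, value 110
Best: 111 rps.

111 rps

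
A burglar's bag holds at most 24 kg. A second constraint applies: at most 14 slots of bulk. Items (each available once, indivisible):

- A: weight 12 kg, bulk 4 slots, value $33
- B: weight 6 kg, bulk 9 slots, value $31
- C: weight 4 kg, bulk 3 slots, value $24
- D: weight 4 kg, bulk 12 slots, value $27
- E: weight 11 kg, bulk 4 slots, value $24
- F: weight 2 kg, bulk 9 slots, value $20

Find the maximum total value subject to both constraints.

Feasible sets respecting both limits:
- A+B: weight 18, bulk 13, value 64
- A+C: weight 16, bulk 7, value 57
- A+E: weight 23, bulk 8, value 57
Best: $64.

$64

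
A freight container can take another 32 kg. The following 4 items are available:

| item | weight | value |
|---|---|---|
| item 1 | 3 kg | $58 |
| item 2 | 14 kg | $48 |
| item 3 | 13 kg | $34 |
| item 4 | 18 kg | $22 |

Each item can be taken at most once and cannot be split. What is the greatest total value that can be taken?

$140

Check high-value combinations within 32 kg:
- item 1+item 2+item 3: weight 3+14+13=30, value 58+48+34=140
- item 1+item 2: weight 3+14=17, value 58+48=106
- item 1+item 3: weight 3+13=16, value 58+34=92
- item 2+item 3: weight 14+13=27, value 48+34=82
Best: $140.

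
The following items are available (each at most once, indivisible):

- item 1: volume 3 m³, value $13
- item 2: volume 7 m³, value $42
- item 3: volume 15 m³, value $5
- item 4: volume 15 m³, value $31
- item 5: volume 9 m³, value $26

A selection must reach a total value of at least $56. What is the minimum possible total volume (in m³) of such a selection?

16

Subsets with value ≥ 56, sorted by total volume:
- item 2+item 5: volume 16, value 68
- item 1+item 2+item 5: volume 19, value 81
Minimum volume: 16 m³.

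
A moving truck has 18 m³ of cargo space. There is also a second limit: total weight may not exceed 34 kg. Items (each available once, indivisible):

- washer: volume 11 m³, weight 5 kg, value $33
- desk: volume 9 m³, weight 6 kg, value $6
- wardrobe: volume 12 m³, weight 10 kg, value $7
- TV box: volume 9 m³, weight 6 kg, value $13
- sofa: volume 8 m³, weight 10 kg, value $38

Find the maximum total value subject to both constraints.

$51

Feasible sets respecting both limits:
- TV box+sofa: volume 17, weight 16, value 51
- desk+sofa: volume 17, weight 16, value 44
- sofa: volume 8, weight 10, value 38
Best: $51.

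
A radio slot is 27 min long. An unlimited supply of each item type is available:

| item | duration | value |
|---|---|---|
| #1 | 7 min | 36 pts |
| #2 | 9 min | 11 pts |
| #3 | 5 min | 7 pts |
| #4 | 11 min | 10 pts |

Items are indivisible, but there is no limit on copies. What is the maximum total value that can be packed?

Best value-per-unit is #1 at 36/7; filling with it alone gives 3×36 = 108.
Optimal mix: 3×#1 + 1×#3 → duration 26, value 115.

115 pts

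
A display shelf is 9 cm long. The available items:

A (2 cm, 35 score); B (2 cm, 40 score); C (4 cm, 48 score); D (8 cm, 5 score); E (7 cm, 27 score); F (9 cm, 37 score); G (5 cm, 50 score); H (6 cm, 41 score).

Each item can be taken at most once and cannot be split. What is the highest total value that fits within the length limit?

This is a 0/1 knapsack; check combinations near the capacity.
- A+B+G: length 2+2+5=9, value 35+40+50=125
- A+B+C: length 2+2+4=8, value 35+40+48=123
- C+G: length 4+5=9, value 48+50=98
- B+G: length 2+5=7, value 40+50=90
- B+C: length 2+4=6, value 40+48=88
Best: 125 score.

125 score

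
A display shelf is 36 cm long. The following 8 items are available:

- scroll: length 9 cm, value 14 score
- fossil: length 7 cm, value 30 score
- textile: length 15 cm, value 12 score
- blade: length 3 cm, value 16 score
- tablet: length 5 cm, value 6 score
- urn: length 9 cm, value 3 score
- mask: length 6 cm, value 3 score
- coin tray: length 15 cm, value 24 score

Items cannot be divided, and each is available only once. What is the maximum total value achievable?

84 score

This is a 0/1 knapsack; check combinations near the capacity.
- scroll+fossil+blade+coin tray: length 9+7+3+15=34, value 14+30+16+24=84
- fossil+blade+tablet+mask+coin tray: length 7+3+5+6+15=36, value 30+16+6+3+24=79
- fossil+blade+tablet+coin tray: length 7+3+5+15=30, value 30+16+6+24=76
- scroll+fossil+tablet+coin tray: length 9+7+5+15=36, value 14+30+6+24=74
- fossil+blade+mask+coin tray: length 7+3+6+15=31, value 30+16+3+24=73
Best: 84 score.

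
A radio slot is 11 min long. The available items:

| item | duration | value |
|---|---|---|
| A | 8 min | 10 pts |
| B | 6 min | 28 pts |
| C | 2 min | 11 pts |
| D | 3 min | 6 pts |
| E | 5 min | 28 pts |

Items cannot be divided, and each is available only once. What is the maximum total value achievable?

Check high-value combinations within 11 min:
- B+E: duration 6+5=11, value 28+28=56
- C+D+E: duration 2+3+5=10, value 11+6+28=45
- B+C+D: duration 6+2+3=11, value 28+11+6=45
- C+E: duration 2+5=7, value 11+28=39
- B+C: duration 6+2=8, value 28+11=39
Best: 56 pts.

56 pts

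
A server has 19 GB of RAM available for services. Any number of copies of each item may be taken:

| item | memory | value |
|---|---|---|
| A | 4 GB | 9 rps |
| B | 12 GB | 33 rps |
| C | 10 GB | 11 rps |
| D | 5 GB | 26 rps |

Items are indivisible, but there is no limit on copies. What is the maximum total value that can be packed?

Best value-per-unit is D at 26/5; filling with it alone gives 3×26 = 78.
Optimal mix: 1×A + 3×D → memory 19, value 87.

87 rps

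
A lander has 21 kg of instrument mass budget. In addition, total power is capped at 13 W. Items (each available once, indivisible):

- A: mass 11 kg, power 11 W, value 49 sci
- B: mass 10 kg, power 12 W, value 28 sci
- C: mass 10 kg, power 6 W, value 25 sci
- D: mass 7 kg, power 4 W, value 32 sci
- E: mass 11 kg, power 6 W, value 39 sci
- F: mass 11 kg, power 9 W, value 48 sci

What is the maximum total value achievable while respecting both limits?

80 sci

Feasible sets respecting both limits:
- D+F: mass 18, power 13, value 80
- D+E: mass 18, power 10, value 71
- C+E: mass 21, power 12, value 64
Best: 80 sci.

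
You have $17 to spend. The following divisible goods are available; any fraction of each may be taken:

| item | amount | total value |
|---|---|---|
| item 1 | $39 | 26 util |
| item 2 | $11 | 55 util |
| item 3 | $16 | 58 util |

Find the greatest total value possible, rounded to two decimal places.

Take in order of value per unit:
- item 2 (55/11 per unit): all 11 → value 55, running total 55.00
- item 3 (58/16 per unit): 6 of 16 → value 6×58/16 = 21.7500, running total 76.75
Total 76.75.

76.75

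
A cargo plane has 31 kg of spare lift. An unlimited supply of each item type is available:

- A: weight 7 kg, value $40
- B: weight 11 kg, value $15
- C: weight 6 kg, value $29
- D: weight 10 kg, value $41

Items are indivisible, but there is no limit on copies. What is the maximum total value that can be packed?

Best value-per-unit is A at 40/7; filling with it alone gives 4×40 = 160.
Optimal mix: 3×A + 1×D → weight 31, value 161.

$161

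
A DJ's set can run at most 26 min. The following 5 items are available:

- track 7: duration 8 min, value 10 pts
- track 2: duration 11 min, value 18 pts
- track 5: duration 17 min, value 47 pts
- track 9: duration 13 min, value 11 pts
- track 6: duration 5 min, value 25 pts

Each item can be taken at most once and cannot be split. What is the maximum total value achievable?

Check high-value combinations within 26 min:
- track 5+track 6: duration 17+5=22, value 47+25=72
- track 7+track 5: duration 8+17=25, value 10+47=57
- track 7+track 2+track 6: duration 8+11+5=24, value 10+18+25=53
- track 5: duration 17, value 47
Best: 72 pts.

72 pts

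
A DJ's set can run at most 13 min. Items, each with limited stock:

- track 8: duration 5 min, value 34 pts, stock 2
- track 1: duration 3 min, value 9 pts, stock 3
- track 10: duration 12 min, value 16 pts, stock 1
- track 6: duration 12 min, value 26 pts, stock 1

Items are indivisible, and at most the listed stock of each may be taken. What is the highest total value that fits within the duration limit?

Top feasible selections:
- 2×track 8 + 1×track 1: duration 13, value 77
- 2×track 8: duration 10, value 68
- 1×track 8 + 2×track 1: duration 11, value 52
- 1×track 8 + 1×track 1: duration 8, value 43
Best: 77 pts.

77 pts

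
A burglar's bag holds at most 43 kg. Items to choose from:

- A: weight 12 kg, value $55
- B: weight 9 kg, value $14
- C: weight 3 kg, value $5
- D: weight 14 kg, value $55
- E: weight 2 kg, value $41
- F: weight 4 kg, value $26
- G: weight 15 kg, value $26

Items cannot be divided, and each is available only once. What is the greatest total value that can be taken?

$191

This is a 0/1 knapsack; check combinations near the capacity.
- A+B+D+E+F: weight 12+9+14+2+4=41, value 55+14+55+41+26=191
- A+C+D+E+F: weight 12+3+14+2+4=35, value 55+5+55+41+26=182
- A+D+E+F: weight 12+14+2+4=32, value 55+55+41+26=177
Best: $191.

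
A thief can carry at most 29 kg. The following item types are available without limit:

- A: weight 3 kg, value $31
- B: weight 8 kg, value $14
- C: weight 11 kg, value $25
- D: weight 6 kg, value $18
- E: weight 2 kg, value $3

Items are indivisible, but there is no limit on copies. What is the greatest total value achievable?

Best value-per-unit is A at 31/3; filling with it alone gives 9×31 = 279.
Optimal mix: 9×A + 1×E → weight 29, value 282.

$282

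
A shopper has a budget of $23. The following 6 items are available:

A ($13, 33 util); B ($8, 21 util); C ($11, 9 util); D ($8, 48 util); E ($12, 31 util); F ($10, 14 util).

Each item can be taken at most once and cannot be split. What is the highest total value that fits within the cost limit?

81 util

This is a 0/1 knapsack; check combinations near the capacity.
- A+D: cost 13+8=21, value 33+48=81
- D+E: cost 8+12=20, value 48+31=79
- B+D: cost 8+8=16, value 21+48=69
- D+F: cost 8+10=18, value 48+14=62
Best: 81 util.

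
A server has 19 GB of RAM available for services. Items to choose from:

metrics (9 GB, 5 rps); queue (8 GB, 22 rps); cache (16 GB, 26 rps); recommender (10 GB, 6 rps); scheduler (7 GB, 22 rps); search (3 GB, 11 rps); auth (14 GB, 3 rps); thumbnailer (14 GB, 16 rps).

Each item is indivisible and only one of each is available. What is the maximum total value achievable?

55 rps

Check high-value combinations within 19 GB:
- queue+scheduler+search: memory 8+7+3=18, value 22+22+11=55
- queue+scheduler: memory 8+7=15, value 22+22=44
- metrics+scheduler+search: memory 9+7+3=19, value 5+22+11=38
Best: 55 rps.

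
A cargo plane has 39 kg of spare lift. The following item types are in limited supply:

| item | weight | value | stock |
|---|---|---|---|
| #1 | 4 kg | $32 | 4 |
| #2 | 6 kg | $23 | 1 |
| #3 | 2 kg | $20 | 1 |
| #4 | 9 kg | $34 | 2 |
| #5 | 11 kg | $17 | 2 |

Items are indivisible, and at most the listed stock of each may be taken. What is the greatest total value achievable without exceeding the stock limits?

$216

Top feasible selections:
- 4×#1 + 1×#3 + 2×#4: weight 36, value 216
- 3×#1 + 1×#2 + 1×#3 + 2×#4: weight 38, value 207
- 4×#1 + 1×#2 + 1×#3 + 1×#4: weight 33, value 205
Best: $216.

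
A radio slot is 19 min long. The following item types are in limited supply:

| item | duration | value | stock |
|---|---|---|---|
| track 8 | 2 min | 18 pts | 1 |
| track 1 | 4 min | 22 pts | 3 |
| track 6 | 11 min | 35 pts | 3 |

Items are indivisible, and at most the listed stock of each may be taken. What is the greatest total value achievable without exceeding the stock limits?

84 pts

Top feasible selections:
- 1×track 8 + 3×track 1: duration 14, value 84
- 2×track 1 + 1×track 6: duration 19, value 79
- 1×track 8 + 1×track 1 + 1×track 6: duration 17, value 75
- 3×track 1: duration 12, value 66
Best: 84 pts.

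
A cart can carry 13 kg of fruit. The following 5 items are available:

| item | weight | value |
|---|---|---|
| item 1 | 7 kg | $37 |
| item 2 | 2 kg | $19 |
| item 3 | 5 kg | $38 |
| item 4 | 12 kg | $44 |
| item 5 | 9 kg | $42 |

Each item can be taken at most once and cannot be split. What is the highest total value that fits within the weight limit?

$75

This is a 0/1 knapsack; check combinations near the capacity.
- item 1+item 3: weight 7+5=12, value 37+38=75
- item 2+item 5: weight 2+9=11, value 19+42=61
- item 2+item 3: weight 2+5=7, value 19+38=57
Best: $75.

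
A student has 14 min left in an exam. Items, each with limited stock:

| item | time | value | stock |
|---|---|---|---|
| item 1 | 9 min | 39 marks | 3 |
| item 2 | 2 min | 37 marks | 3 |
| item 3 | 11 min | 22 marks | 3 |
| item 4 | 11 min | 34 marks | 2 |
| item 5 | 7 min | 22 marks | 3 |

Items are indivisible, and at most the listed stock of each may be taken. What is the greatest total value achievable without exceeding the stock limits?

133 marks

Top feasible selections:
- 3×item 2 + 1×item 5: time 13, value 133
- 1×item 1 + 2×item 2: time 13, value 113
- 3×item 2: time 6, value 111
Best: 133 marks.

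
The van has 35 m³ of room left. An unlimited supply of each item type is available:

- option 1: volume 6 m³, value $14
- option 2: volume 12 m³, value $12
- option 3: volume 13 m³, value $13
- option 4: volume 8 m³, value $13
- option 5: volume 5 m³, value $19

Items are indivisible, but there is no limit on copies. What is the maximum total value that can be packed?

Best value-per-unit is option 5 at 19/5, and filling with it alone uses volume 7×5=35. No mix of the others beats 7×19 = 133.

$133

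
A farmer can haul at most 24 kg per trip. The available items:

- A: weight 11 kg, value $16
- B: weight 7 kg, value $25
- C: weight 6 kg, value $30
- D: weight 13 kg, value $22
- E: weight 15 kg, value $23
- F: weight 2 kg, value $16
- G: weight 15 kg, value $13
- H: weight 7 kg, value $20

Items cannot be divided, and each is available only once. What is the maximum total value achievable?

$91

Check high-value combinations within 24 kg:
- B+C+F+H: weight 7+6+2+7=22, value 25+30+16+20=91
- B+C+H: weight 7+6+7=20, value 25+30+20=75
- B+C+F: weight 7+6+2=15, value 25+30+16=71
- A+B+C: weight 11+7+6=24, value 16+25+30=71
- C+E+F: weight 6+15+2=23, value 30+23+16=69
Best: $91.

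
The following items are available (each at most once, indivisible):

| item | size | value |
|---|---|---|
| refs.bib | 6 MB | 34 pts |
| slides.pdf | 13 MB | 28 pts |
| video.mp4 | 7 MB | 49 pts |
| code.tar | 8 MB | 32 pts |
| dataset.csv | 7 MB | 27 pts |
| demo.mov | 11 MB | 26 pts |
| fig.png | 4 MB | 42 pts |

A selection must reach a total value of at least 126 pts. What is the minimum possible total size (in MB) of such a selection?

24

Subsets with value ≥ 126, sorted by total size:
- refs.bib+video.mp4+dataset.csv+fig.png: size 24, value 152
- refs.bib+video.mp4+code.tar+fig.png: size 25, value 157
- refs.bib+code.tar+dataset.csv+fig.png: size 25, value 135
Minimum size: 24 MB.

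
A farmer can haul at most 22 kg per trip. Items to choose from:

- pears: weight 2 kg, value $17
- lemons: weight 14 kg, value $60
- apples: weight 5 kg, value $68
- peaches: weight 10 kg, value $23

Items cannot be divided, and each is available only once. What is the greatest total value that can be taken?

$145

This is a 0/1 knapsack; check combinations near the capacity.
- pears+lemons+apples: weight 2+14+5=21, value 17+60+68=145
- lemons+apples: weight 14+5=19, value 60+68=128
- pears+apples+peaches: weight 2+5+10=17, value 17+68+23=108
- apples+peaches: weight 5+10=15, value 68+23=91
- pears+apples: weight 2+5=7, value 17+68=85
Best: $145.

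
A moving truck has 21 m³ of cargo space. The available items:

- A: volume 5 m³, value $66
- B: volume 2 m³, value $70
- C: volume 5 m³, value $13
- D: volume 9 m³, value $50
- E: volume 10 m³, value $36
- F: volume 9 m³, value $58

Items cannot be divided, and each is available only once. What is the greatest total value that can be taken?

$207

This is a 0/1 knapsack; check combinations near the capacity.
- A+B+C+F: volume 5+2+5+9=21, value 66+70+13+58=207
- A+B+C+D: volume 5+2+5+9=21, value 66+70+13+50=199
- A+B+F: volume 5+2+9=16, value 66+70+58=194
- A+B+D: volume 5+2+9=16, value 66+70+50=186
Best: $207.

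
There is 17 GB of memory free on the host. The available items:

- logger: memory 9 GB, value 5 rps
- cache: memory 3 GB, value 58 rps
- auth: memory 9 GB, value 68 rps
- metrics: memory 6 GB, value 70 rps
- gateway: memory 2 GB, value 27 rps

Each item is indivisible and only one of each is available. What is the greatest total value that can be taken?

165 rps

This is a 0/1 knapsack; check combinations near the capacity.
- auth+metrics+gateway: memory 9+6+2=17, value 68+70+27=165
- cache+metrics+gateway: memory 3+6+2=11, value 58+70+27=155
- cache+auth+gateway: memory 3+9+2=14, value 58+68+27=153
- auth+metrics: memory 9+6=15, value 68+70=138
Best: 165 rps.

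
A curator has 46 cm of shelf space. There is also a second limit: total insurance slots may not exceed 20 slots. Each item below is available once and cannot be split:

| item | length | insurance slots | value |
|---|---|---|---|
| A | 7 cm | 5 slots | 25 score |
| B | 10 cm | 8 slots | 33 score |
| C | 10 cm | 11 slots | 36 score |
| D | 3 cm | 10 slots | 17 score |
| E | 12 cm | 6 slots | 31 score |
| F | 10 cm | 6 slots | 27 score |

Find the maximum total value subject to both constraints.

Feasible sets respecting both limits:
- B+E+F: length 32, insurance slots 20, value 91
- A+B+E: length 29, insurance slots 19, value 89
- A+B+F: length 27, insurance slots 19, value 85
- A+E+F: length 29, insurance slots 17, value 83
Best: 91 score.

91 score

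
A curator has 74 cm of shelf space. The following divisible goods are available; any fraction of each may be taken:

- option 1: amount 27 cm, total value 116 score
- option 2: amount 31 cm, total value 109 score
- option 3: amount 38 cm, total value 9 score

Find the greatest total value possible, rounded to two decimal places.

Take in order of value per unit:
- option 1 (116/27 per unit): all 27 → value 116, running total 116.00
- option 2 (109/31 per unit): all 31 → value 109, running total 225.00
- option 3 (9/38 per unit): 16 of 38 → value 16×9/38 = 3.7895, running total 228.79
Total 228.79.

228.79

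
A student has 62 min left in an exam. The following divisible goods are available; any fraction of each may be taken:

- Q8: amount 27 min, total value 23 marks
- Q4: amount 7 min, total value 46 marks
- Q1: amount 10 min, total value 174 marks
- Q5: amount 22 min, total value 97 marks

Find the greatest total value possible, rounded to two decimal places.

Take in order of value per unit:
- Q1 (174/10 per unit): all 10 → value 174, running total 174.00
- Q4 (46/7 per unit): all 7 → value 46, running total 220.00
- Q5 (97/22 per unit): all 22 → value 97, running total 317.00
- Q8 (23/27 per unit): 23 of 27 → value 23×23/27 = 19.5926, running total 336.59
Total 336.59.

336.59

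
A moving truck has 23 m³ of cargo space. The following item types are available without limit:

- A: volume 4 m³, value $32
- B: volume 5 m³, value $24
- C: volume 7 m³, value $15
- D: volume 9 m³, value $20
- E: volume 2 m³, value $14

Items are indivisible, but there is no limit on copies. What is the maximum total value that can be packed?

Best value-per-unit is A at 32/4; filling with it alone gives 5×32 = 160.
Optimal mix: 5×A + 1×E → volume 22, value 174.

$174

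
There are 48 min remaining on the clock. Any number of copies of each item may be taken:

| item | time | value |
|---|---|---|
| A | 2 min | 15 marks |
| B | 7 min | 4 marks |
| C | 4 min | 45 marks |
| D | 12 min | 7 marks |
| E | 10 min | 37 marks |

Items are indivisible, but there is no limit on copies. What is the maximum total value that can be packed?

540 marks

Best value-per-unit is C at 45/4, and filling with it alone uses time 12×4=48. No mix of the others beats 12×45 = 540.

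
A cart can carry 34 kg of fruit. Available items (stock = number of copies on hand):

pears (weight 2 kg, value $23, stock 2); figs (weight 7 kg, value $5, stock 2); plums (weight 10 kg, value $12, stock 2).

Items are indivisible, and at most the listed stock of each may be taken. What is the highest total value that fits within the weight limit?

$75

Best selections within weight 34 and stock limits:
- 2×pears + 1×figs + 2×plums: weight 31, value 75
- 2×pears + 2×plums: weight 24, value 70
- 2×pears + 2×figs + 1×plums: weight 28, value 68
- 2×pears + 1×figs + 1×plums: weight 21, value 63
Best: $75.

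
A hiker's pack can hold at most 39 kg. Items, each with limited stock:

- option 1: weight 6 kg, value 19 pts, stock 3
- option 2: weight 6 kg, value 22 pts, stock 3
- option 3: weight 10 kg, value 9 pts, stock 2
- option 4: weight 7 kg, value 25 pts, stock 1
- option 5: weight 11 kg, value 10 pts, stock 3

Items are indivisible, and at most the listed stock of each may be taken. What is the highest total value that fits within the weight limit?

Top feasible selections:
- 2×option 1 + 3×option 2 + 1×option 4: weight 37, value 129
- 3×option 1 + 2×option 2 + 1×option 4: weight 37, value 126
- 3×option 1 + 3×option 2: weight 36, value 123
Best: 129 pts.

129 pts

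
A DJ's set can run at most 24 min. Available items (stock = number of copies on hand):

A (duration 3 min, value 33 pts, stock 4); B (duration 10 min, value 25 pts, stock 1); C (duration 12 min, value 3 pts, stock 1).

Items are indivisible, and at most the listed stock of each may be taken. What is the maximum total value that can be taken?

Top feasible selections:
- 4×A + 1×B: duration 22, value 157
- 4×A + 1×C: duration 24, value 135
- 4×A: duration 12, value 132
- 3×A + 1×B: duration 19, value 124
Best: 157 pts.

157 pts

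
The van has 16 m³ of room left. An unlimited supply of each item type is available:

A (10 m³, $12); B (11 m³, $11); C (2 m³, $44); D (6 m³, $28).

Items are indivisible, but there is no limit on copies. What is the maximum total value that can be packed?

Best value-per-unit is C at 44/2, and filling with it alone uses volume 8×2=16. No mix of the others beats 8×44 = 352.

$352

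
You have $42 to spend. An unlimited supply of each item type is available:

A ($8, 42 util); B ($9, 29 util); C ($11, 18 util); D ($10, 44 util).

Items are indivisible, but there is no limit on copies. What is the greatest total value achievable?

212 util

Best value-per-unit is A at 42/8; filling with it alone gives 5×42 = 210.
Optimal mix: 4×A + 1×D → cost 42, value 212.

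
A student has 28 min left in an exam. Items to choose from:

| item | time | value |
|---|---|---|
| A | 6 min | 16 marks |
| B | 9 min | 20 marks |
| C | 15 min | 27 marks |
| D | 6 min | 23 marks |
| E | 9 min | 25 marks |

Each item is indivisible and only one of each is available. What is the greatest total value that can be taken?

Check high-value combinations within 28 min:
- B+D+E: time 9+6+9=24, value 20+23+25=68
- A+C+D: time 6+15+6=27, value 16+27+23=66
- A+D+E: time 6+6+9=21, value 16+23+25=64
- A+B+E: time 6+9+9=24, value 16+20+25=61
Best: 68 marks.

68 marks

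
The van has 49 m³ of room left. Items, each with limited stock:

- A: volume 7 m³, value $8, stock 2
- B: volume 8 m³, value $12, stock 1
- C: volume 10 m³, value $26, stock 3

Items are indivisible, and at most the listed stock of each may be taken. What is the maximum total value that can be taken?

Top feasible selections:
- 1×A + 1×B + 3×C: volume 45, value 98
- 2×A + 3×C: volume 44, value 94
Best: $98.

$98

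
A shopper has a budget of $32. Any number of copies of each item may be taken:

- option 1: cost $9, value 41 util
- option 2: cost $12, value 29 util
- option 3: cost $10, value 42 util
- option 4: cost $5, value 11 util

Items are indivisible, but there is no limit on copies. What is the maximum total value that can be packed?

Best value-per-unit is option 1 at 41/9; filling with it alone gives 3×41 = 123.
Optimal mix: 3×option 1 + 1×option 4 → cost 32, value 134.

134 util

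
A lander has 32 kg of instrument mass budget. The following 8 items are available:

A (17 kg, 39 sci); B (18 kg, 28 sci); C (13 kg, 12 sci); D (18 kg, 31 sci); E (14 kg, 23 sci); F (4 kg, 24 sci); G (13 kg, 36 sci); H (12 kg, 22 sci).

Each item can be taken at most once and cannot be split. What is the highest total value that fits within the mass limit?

83 sci

Check high-value combinations within 32 kg:
- E+F+G: mass 14+4+13=31, value 23+24+36=83
- F+G+H: mass 4+13+12=29, value 24+36+22=82
- A+G: mass 17+13=30, value 39+36=75
- C+F+G: mass 13+4+13=30, value 12+24+36=72
Best: 83 sci.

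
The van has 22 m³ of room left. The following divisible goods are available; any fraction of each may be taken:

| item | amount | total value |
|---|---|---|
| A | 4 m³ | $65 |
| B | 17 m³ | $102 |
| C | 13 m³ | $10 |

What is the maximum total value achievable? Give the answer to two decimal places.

Take in order of value per unit:
- A (65/4 per unit): all 4 → value 65, running total 65.00
- B (102/17 per unit): all 17 → value 102, running total 167.00
- C (10/13 per unit): 1 of 13 → value 1×10/13 = 0.7692, running total 167.77
Total 167.77.

167.77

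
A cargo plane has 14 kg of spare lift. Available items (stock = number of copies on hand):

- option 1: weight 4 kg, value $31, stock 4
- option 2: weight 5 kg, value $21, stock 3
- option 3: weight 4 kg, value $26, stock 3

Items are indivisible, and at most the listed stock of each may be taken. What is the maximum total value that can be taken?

$93

Best selections within weight 14 and stock limits:
- 3×option 1: weight 12, value 93
- 2×option 1 + 1×option 3: weight 12, value 88
- 1×option 1 + 2×option 3: weight 12, value 83
- 2×option 1 + 1×option 2: weight 13, value 83
Best: $93.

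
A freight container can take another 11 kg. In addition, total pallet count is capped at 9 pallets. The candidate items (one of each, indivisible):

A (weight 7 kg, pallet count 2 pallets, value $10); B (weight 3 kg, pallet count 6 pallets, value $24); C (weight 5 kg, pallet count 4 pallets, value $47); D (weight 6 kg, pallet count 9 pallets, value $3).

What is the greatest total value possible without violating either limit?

Feasible sets respecting both limits:
- C: weight 5, pallet count 4, value 47
- A+B: weight 10, pallet count 8, value 34
- B: weight 3, pallet count 6, value 24
Best: $47.

$47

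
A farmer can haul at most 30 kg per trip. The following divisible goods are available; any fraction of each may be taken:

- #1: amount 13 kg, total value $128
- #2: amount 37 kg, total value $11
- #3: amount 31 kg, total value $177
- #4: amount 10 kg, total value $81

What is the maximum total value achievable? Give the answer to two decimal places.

248.97

Take in order of value per unit:
- #1 (128/13 per unit): all 13 → value 128, running total 128.00
- #4 (81/10 per unit): all 10 → value 81, running total 209.00
- #3 (177/31 per unit): 7 of 31 → value 7×177/31 = 39.9677, running total 248.97
Total 248.97.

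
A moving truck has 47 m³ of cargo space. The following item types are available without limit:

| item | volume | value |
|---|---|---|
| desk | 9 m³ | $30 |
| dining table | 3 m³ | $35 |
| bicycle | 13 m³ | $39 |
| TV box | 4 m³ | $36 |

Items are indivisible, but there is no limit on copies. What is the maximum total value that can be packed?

Best value-per-unit is dining table at 35/3; filling with it alone gives 15×35 = 525.
Optimal mix: 13×dining table + 2×TV box → volume 47, value 527.

$527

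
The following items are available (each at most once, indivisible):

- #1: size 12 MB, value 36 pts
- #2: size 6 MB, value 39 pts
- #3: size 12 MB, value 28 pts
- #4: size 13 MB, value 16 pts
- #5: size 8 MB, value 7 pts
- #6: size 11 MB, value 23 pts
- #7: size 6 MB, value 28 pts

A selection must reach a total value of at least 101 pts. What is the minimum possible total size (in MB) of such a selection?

Subsets with value ≥ 101, sorted by total size:
- #1+#2+#7: size 24, value 103
- #1+#2+#3: size 30, value 103
Minimum size: 24 MB.

24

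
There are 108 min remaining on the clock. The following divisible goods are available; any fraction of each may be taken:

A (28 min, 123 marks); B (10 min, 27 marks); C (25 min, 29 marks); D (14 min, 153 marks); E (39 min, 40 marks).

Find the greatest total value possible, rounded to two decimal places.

363.79

Take in order of value per unit:
- D (153/14 per unit): all 14 → value 153, running total 153.00
- A (123/28 per unit): all 28 → value 123, running total 276.00
- B (27/10 per unit): all 10 → value 27, running total 303.00
- C (29/25 per unit): all 25 → value 29, running total 332.00
- E (40/39 per unit): 31 of 39 → value 31×40/39 = 31.7949, running total 363.79
Total 363.79.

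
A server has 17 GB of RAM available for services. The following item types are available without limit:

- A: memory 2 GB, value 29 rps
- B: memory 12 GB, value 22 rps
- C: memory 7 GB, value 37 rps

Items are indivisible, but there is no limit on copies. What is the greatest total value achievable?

232 rps

Best value-per-unit is A at 29/2, and filling with it alone uses memory 8×2=16. No mix of the others beats 8×29 = 232.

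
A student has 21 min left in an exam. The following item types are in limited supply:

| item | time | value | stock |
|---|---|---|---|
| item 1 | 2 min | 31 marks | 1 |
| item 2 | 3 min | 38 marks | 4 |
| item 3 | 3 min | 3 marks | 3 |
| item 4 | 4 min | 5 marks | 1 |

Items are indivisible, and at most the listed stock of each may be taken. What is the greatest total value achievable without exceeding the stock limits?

191 marks

Top feasible selections:
- 1×item 1 + 4×item 2 + 1×item 3 + 1×item 4: time 21, value 191
- 1×item 1 + 4×item 2 + 2×item 3: time 20, value 189
Best: 191 marks.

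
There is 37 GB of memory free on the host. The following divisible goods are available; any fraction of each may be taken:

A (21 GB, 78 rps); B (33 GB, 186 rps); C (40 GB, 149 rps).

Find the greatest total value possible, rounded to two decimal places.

200.90

Take in order of value per unit:
- B (186/33 per unit): all 33 → value 186, running total 186.00
- C (149/40 per unit): 4 of 40 → value 4×149/40 = 14.9000, running total 200.90
Total 200.90.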